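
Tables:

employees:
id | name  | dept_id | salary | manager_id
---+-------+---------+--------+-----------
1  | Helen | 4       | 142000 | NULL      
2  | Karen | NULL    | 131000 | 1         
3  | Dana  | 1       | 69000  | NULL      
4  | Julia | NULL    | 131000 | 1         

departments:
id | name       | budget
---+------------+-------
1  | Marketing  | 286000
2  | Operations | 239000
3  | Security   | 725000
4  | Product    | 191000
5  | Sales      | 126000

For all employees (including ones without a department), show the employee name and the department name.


LEFT JOIN keeps every row from employees (the left table); where dept_id has no match in departments, the department columns become NULL. Walk through each employee:
  - employee 1 (Helen): dept_id=4 -> matches Product
  - employee 2 (Karen): dept_id=NULL, no match -> kept with NULL
  - employee 3 (Dana): dept_id=1 -> matches Marketing
  - employee 4 (Julia): dept_id=NULL, no match -> kept with NULL
All 4 rows appear; 2 have NULL department.

SQL:
SELECT a.name, b.name AS department
FROM employees a
LEFT JOIN departments b ON a.dept_id = b.id

Result:
name  | department
------+-----------
Helen | Product   
Karen | NULL      
Dana  | Marketing 
Julia | NULL      


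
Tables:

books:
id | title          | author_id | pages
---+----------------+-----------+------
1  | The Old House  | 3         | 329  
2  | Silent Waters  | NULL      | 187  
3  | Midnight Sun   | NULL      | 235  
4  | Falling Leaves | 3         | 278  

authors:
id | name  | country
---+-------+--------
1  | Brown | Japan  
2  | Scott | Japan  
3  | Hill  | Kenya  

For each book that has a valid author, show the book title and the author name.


INNER JOIN keeps only books rows whose author_id matches an id in authors. Walk through each book:
  - book 1 (The Old House): author_id=3 -> matches Hill
  - book 2 (Silent Waters): author_id=NULL, no match -> dropped
  - book 3 (Midnight Sun): author_id=NULL, no match -> dropped
  - book 4 (Falling Leaves): author_id=3 -> matches Hill
So 2 of 4 rows are dropped.

SQL:
SELECT a.title, b.name AS author
FROM books a
INNER JOIN authors b ON a.author_id = b.id

Result:
title          | author
---------------+-------
The Old House  | Hill  
Falling Leaves | Hill  


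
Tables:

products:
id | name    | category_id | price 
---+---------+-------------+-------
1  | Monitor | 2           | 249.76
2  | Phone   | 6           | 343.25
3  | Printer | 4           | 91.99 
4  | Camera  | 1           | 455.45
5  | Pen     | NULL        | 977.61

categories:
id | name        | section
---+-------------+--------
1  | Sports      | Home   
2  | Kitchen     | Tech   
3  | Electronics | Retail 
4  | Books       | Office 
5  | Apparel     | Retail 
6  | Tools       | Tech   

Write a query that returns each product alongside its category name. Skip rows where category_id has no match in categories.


INNER JOIN keeps only products rows whose category_id matches an id in categories. Walk through each product:
  - product 1 (Monitor): category_id=2 -> matches Kitchen
  - product 2 (Phone): category_id=6 -> matches Tools
  - product 3 (Printer): category_id=4 -> matches Books
  - product 4 (Camera): category_id=1 -> matches Sports
  - product 5 (Pen): category_id=NULL, no match -> dropped
So 1 of 5 rows is dropped.

SQL:
SELECT a.name, b.name AS category
FROM products a
INNER JOIN categories b ON a.category_id = b.id

Result:
name    | category
--------+---------
Monitor | Kitchen 
Phone   | Tools   
Printer | Books   
Camera  | Sports  


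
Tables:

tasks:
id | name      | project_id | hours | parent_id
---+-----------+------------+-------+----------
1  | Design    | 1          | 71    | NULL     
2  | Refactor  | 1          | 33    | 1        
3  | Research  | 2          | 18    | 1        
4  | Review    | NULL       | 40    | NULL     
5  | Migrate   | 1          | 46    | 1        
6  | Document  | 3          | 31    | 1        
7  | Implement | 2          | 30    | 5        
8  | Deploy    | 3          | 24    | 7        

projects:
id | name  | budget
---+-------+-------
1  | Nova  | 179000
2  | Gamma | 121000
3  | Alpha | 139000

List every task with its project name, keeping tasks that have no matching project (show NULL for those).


LEFT JOIN keeps every row from tasks (the left table); where project_id has no match in projects, the project columns become NULL. Walk through each task:
  - task 1 (Design): project_id=1 -> matches Nova
  - task 2 (Refactor): project_id=1 -> matches Nova
  - task 3 (Research): project_id=2 -> matches Gamma
  - task 4 (Review): project_id=NULL, no match -> kept with NULL
  - task 5 (Migrate): project_id=1 -> matches Nova
  - task 6 (Document): project_id=3 -> matches Alpha
  - task 7 (Implement): project_id=2 -> matches Gamma
  - task 8 (Deploy): project_id=3 -> matches Alpha
All 8 rows appear; 1 has NULL project.

SQL:
SELECT a.name, b.name AS project
FROM tasks a
LEFT JOIN projects b ON a.project_id = b.id

Result:
name      | project
----------+--------
Design    | Nova   
Refactor  | Nova   
Research  | Gamma  
Review    | NULL   
Migrate   | Nova   
Document  | Alpha  
Implement | Gamma  
Deploy    | Alpha  


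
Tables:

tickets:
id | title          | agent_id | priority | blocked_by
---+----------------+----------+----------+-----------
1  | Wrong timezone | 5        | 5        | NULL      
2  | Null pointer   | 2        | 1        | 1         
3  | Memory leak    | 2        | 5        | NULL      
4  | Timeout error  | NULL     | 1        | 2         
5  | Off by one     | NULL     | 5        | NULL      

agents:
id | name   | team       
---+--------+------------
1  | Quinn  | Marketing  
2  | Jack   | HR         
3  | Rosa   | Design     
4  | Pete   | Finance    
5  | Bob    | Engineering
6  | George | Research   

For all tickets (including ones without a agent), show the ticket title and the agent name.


LEFT JOIN keeps every row from tickets (the left table); where agent_id has no match in agents, the agent columns become NULL. Walk through each ticket:
  - ticket 1 (Wrong timezone): agent_id=5 -> matches Bob
  - ticket 2 (Null pointer): agent_id=2 -> matches Jack
  - ticket 3 (Memory leak): agent_id=2 -> matches Jack
  - ticket 4 (Timeout error): agent_id=NULL, no match -> kept with NULL
  - ticket 5 (Off by one): agent_id=NULL, no match -> kept with NULL
All 5 rows appear; 2 have NULL agent.

SQL:
SELECT a.title, b.name AS agent
FROM tickets a
LEFT JOIN agents b ON a.agent_id = b.id

Result:
title          | agent
---------------+------
Wrong timezone | Bob  
Null pointer   | Jack 
Memory leak    | Jack 
Timeout error  | NULL 
Off by one     | NULL 


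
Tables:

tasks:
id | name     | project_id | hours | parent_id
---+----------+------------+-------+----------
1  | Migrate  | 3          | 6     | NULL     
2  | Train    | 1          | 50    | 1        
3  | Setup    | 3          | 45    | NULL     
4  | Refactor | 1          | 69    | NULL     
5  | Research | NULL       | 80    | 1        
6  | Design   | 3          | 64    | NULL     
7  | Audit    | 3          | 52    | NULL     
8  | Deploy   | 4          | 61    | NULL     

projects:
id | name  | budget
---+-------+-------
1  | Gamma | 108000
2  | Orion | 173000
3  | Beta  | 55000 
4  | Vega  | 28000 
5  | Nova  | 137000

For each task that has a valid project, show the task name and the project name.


INNER JOIN keeps only tasks rows whose project_id matches an id in projects. Walk through each task:
  - task 1 (Migrate): project_id=3 -> matches Beta
  - task 2 (Train): project_id=1 -> matches Gamma
  - task 3 (Setup): project_id=3 -> matches Beta
  - task 4 (Refactor): project_id=1 -> matches Gamma
  - task 5 (Research): project_id=NULL, no match -> dropped
  - task 6 (Design): project_id=3 -> matches Beta
  - task 7 (Audit): project_id=3 -> matches Beta
  - task 8 (Deploy): project_id=4 -> matches Vega
So 1 of 8 rows is dropped.

SQL:
SELECT a.name, b.name AS project
FROM tasks a
INNER JOIN projects b ON a.project_id = b.id

Result:
name     | project
---------+--------
Migrate  | Beta   
Train    | Gamma  
Setup    | Beta   
Refactor | Gamma  
Design   | Beta   
Audit    | Beta   
Deploy   | Vega   


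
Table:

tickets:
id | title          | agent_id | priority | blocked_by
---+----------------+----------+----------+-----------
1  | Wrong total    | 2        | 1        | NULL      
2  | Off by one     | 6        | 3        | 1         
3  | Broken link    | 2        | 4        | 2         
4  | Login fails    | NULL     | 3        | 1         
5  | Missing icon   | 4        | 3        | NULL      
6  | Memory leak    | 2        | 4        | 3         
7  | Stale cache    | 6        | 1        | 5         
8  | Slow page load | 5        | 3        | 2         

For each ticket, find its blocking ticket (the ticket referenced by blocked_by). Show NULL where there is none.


This is a self-join: tickets is joined to a second copy of itself, matching each row's blocked_by to another row's id. Use LEFT JOIN so rows with blocked_by=NULL are kept.
  - ticket 1 (Wrong total): blocked_by=NULL -> NULL
  - ticket 2 (Off by one): blocked_by=1 -> Wrong total
  - ticket 3 (Broken link): blocked_by=2 -> Off by one
  - ticket 4 (Login fails): blocked_by=1 -> Wrong total
  - ticket 5 (Missing icon): blocked_by=NULL -> NULL
  - ticket 6 (Memory leak): blocked_by=3 -> Broken link
  - ticket 7 (Stale cache): blocked_by=5 -> Missing icon
  - ticket 8 (Slow page load): blocked_by=2 -> Off by one

SQL:
SELECT a.title AS item, b.title AS blocked_by
FROM tickets a
LEFT JOIN tickets b ON a.blocked_by = b.id

Result:
item           | blocked_by  
---------------+-------------
Wrong total    | NULL        
Off by one     | Wrong total 
Broken link    | Off by one  
Login fails    | Wrong total 
Missing icon   | NULL        
Memory leak    | Broken link 
Stale cache    | Missing icon
Slow page load | Off by one  


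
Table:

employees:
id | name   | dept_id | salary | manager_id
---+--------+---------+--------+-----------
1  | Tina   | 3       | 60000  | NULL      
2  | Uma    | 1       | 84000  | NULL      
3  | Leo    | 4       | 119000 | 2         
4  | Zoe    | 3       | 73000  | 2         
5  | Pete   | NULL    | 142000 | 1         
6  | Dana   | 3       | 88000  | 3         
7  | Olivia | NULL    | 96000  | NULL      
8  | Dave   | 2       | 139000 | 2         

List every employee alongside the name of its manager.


This is a self-join: employees is joined to a second copy of itself, matching each row's manager_id to another row's id. Use LEFT JOIN so rows with manager_id=NULL are kept.
  - employee 1 (Tina): manager_id=NULL -> NULL
  - employee 2 (Uma): manager_id=NULL -> NULL
  - employee 3 (Leo): manager_id=2 -> Uma
  - employee 4 (Zoe): manager_id=2 -> Uma
  - employee 5 (Pete): manager_id=1 -> Tina
  - employee 6 (Dana): manager_id=3 -> Leo
  - employee 7 (Olivia): manager_id=NULL -> NULL
  - employee 8 (Dave): manager_id=2 -> Uma

SQL:
SELECT a.name AS item, b.name AS manager
FROM employees a
LEFT JOIN employees b ON a.manager_id = b.id

Result:
item   | manager
-------+--------
Tina   | NULL   
Uma    | NULL   
Leo    | Uma    
Zoe    | Uma    
Pete   | Tina   
Dana   | Leo    
Olivia | NULL   
Dave   | Uma    


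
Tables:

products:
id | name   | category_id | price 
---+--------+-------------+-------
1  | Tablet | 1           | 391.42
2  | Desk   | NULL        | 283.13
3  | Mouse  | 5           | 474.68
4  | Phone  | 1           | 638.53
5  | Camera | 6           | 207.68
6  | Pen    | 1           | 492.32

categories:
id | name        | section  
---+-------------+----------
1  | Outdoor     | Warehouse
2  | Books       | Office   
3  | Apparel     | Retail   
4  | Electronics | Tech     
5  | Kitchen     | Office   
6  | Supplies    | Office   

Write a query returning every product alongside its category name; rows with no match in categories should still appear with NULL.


LEFT JOIN keeps every row from products (the left table); where category_id has no match in categories, the category columns become NULL. Walk through each product:
  - product 1 (Tablet): category_id=1 -> matches Outdoor
  - product 2 (Desk): category_id=NULL, no match -> kept with NULL
  - product 3 (Mouse): category_id=5 -> matches Kitchen
  - product 4 (Phone): category_id=1 -> matches Outdoor
  - product 5 (Camera): category_id=6 -> matches Supplies
  - product 6 (Pen): category_id=1 -> matches Outdoor
All 6 rows appear; 1 has NULL category.

SQL:
SELECT a.name, b.name AS category
FROM products a
LEFT JOIN categories b ON a.category_id = b.id

Result:
name   | category
-------+---------
Tablet | Outdoor 
Desk   | NULL    
Mouse  | Kitchen 
Phone  | Outdoor 
Camera | Supplies
Pen    | Outdoor 


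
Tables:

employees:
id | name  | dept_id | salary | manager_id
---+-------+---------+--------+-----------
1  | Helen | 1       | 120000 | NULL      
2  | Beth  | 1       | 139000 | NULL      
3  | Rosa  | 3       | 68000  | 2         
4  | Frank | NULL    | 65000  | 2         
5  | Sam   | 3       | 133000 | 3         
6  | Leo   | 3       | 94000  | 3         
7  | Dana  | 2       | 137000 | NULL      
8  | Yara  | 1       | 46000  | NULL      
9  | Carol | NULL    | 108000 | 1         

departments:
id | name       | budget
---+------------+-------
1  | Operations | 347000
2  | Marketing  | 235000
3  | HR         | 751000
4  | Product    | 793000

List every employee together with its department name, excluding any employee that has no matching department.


INNER JOIN keeps only employees rows whose dept_id matches an id in departments. Walk through each employee:
  - employee 1 (Helen): dept_id=1 -> matches Operations
  - employee 2 (Beth): dept_id=1 -> matches Operations
  - employee 3 (Rosa): dept_id=3 -> matches HR
  - employee 4 (Frank): dept_id=NULL, no match -> dropped
  - employee 5 (Sam): dept_id=3 -> matches HR
  - employee 6 (Leo): dept_id=3 -> matches HR
  - employee 7 (Dana): dept_id=2 -> matches Marketing
  - employee 8 (Yara): dept_id=1 -> matches Operations
  - employee 9 (Carol): dept_id=NULL, no match -> dropped
So 2 of 9 rows are dropped.

SQL:
SELECT a.name, b.name AS department
FROM employees a
INNER JOIN departments b ON a.dept_id = b.id

Result:
name  | department
------+-----------
Helen | Operations
Beth  | Operations
Rosa  | HR        
Sam   | HR        
Leo   | HR        
Dana  | Marketing 
Yara  | Operations


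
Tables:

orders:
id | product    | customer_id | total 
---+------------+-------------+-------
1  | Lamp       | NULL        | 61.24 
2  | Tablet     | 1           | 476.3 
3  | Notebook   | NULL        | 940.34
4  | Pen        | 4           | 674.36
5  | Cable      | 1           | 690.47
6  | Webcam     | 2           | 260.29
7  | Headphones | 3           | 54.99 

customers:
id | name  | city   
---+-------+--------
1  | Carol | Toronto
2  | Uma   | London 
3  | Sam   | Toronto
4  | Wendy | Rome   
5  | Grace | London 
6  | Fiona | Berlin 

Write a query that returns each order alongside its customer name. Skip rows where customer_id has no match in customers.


INNER JOIN keeps only orders rows whose customer_id matches an id in customers. Walk through each order:
  - order 1 (Lamp): customer_id=NULL, no match -> dropped
  - order 2 (Tablet): customer_id=1 -> matches Carol
  - order 3 (Notebook): customer_id=NULL, no match -> dropped
  - order 4 (Pen): customer_id=4 -> matches Wendy
  - order 5 (Cable): customer_id=1 -> matches Carol
  - order 6 (Webcam): customer_id=2 -> matches Uma
  - order 7 (Headphones): customer_id=3 -> matches Sam
So 2 of 7 rows are dropped.

SQL:
SELECT a.product, b.name AS customer
FROM orders a
INNER JOIN customers b ON a.customer_id = b.id

Result:
product    | customer
-----------+---------
Tablet     | Carol   
Pen        | Wendy   
Cable      | Carol   
Webcam     | Uma     
Headphones | Sam     


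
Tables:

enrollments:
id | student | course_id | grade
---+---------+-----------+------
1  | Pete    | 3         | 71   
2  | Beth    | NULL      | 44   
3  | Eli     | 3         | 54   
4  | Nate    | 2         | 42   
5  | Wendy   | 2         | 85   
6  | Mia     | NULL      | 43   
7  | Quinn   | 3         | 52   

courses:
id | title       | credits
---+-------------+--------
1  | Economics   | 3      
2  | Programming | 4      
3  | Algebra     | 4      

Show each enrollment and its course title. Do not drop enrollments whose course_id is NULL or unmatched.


LEFT JOIN keeps every row from enrollments (the left table); where course_id has no match in courses, the course columns become NULL. Walk through each enrollment:
  - enrollment 1 (Pete): course_id=3 -> matches Algebra
  - enrollment 2 (Beth): course_id=NULL, no match -> kept with NULL
  - enrollment 3 (Eli): course_id=3 -> matches Algebra
  - enrollment 4 (Nate): course_id=2 -> matches Programming
  - enrollment 5 (Wendy): course_id=2 -> matches Programming
  - enrollment 6 (Mia): course_id=NULL, no match -> kept with NULL
  - enrollment 7 (Quinn): course_id=3 -> matches Algebra
All 7 rows appear; 2 have NULL course.

SQL:
SELECT a.student, b.title AS course
FROM enrollments a
LEFT JOIN courses b ON a.course_id = b.id

Result:
student | course     
--------+------------
Pete    | Algebra    
Beth    | NULL       
Eli     | Algebra    
Nate    | Programming
Wendy   | Programming
Mia     | NULL       
Quinn   | Algebra    


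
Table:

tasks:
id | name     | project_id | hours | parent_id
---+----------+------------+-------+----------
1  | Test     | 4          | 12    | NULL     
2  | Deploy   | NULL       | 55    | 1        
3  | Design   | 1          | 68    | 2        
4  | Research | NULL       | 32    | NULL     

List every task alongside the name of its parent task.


This is a self-join: tasks is joined to a second copy of itself, matching each row's parent_id to another row's id. Use LEFT JOIN so rows with parent_id=NULL are kept.
  - task 1 (Test): parent_id=NULL -> NULL
  - task 2 (Deploy): parent_id=1 -> Test
  - task 3 (Design): parent_id=2 -> Deploy
  - task 4 (Research): parent_id=NULL -> NULL

SQL:
SELECT a.name AS item, b.name AS parent
FROM tasks a
LEFT JOIN tasks b ON a.parent_id = b.id

Result:
item     | parent
---------+-------
Test     | NULL  
Deploy   | Test  
Design   | Deploy
Research | NULL  


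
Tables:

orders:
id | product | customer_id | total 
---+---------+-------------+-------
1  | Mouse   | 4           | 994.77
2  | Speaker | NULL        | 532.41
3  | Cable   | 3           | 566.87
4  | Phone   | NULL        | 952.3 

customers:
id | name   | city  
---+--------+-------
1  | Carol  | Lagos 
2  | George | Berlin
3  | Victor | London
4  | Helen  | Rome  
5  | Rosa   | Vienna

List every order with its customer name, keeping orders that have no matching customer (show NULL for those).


LEFT JOIN keeps every row from orders (the left table); where customer_id has no match in customers, the customer columns become NULL. Walk through each order:
  - order 1 (Mouse): customer_id=4 -> matches Helen
  - order 2 (Speaker): customer_id=NULL, no match -> kept with NULL
  - order 3 (Cable): customer_id=3 -> matches Victor
  - order 4 (Phone): customer_id=NULL, no match -> kept with NULL
All 4 rows appear; 2 have NULL customer.

SQL:
SELECT a.product, b.name AS customer
FROM orders a
LEFT JOIN customers b ON a.customer_id = b.id

Result:
product | customer
--------+---------
Mouse   | Helen   
Speaker | NULL    
Cable   | Victor  
Phone   | NULL    


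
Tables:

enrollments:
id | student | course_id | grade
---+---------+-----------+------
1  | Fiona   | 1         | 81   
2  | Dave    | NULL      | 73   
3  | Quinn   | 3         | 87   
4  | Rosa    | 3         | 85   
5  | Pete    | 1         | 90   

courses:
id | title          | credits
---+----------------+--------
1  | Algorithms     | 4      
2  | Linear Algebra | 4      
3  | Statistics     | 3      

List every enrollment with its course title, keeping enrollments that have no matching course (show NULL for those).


LEFT JOIN keeps every row from enrollments (the left table); where course_id has no match in courses, the course columns become NULL. Walk through each enrollment:
  - enrollment 1 (Fiona): course_id=1 -> matches Algorithms
  - enrollment 2 (Dave): course_id=NULL, no match -> kept with NULL
  - enrollment 3 (Quinn): course_id=3 -> matches Statistics
  - enrollment 4 (Rosa): course_id=3 -> matches Statistics
  - enrollment 5 (Pete): course_id=1 -> matches Algorithms
All 5 rows appear; 1 has NULL course.

SQL:
SELECT a.student, b.title AS course
FROM enrollments a
LEFT JOIN courses b ON a.course_id = b.id

Result:
student | course    
--------+-----------
Fiona   | Algorithms
Dave    | NULL      
Quinn   | Statistics
Rosa    | Statistics
Pete    | Algorithms


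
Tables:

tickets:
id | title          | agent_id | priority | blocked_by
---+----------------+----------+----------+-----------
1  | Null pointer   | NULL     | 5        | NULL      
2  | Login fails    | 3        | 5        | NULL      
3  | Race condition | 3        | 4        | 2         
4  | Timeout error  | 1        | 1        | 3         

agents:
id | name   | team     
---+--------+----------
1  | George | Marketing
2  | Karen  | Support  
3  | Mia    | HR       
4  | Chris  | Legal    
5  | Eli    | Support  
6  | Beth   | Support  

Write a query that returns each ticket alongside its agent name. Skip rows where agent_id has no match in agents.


INNER JOIN keeps only tickets rows whose agent_id matches an id in agents. Walk through each ticket:
  - ticket 1 (Null pointer): agent_id=NULL, no match -> dropped
  - ticket 2 (Login fails): agent_id=3 -> matches Mia
  - ticket 3 (Race condition): agent_id=3 -> matches Mia
  - ticket 4 (Timeout error): agent_id=1 -> matches George
So 1 of 4 rows is dropped.

SQL:
SELECT a.title, b.name AS agent
FROM tickets a
INNER JOIN agents b ON a.agent_id = b.id

Result:
title          | agent 
---------------+-------
Login fails    | Mia   
Race condition | Mia   
Timeout error  | George


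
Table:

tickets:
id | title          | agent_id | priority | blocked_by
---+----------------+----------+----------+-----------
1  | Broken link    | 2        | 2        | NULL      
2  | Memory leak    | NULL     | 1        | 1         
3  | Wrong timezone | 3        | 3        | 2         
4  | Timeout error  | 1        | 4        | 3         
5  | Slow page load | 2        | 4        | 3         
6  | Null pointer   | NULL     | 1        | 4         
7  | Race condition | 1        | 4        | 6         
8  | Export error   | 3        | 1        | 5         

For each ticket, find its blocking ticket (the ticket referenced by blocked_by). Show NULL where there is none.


This is a self-join: tickets is joined to a second copy of itself, matching each row's blocked_by to another row's id. Use LEFT JOIN so rows with blocked_by=NULL are kept.
  - ticket 1 (Broken link): blocked_by=NULL -> NULL
  - ticket 2 (Memory leak): blocked_by=1 -> Broken link
  - ticket 3 (Wrong timezone): blocked_by=2 -> Memory leak
  - ticket 4 (Timeout error): blocked_by=3 -> Wrong timezone
  - ticket 5 (Slow page load): blocked_by=3 -> Wrong timezone
  - ticket 6 (Null pointer): blocked_by=4 -> Timeout error
  - ticket 7 (Race condition): blocked_by=6 -> Null pointer
  - ticket 8 (Export error): blocked_by=5 -> Slow page load

SQL:
SELECT a.title AS item, b.title AS blocked_by
FROM tickets a
LEFT JOIN tickets b ON a.blocked_by = b.id

Result:
item           | blocked_by    
---------------+---------------
Broken link    | NULL          
Memory leak    | Broken link   
Wrong timezone | Memory leak   
Timeout error  | Wrong timezone
Slow page load | Wrong timezone
Null pointer   | Timeout error 
Race condition | Null pointer  
Export error   | Slow page load


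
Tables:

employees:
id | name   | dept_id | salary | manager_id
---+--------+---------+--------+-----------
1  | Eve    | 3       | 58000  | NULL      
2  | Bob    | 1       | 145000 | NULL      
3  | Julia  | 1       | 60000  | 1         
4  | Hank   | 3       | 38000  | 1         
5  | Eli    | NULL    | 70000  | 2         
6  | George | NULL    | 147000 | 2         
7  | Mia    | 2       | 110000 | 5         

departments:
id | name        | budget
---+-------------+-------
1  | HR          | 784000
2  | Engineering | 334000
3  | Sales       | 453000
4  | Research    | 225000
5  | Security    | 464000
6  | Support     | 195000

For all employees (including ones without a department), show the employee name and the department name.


LEFT JOIN keeps every row from employees (the left table); where dept_id has no match in departments, the department columns become NULL. Walk through each employee:
  - employee 1 (Eve): dept_id=3 -> matches Sales
  - employee 2 (Bob): dept_id=1 -> matches HR
  - employee 3 (Julia): dept_id=1 -> matches HR
  - employee 4 (Hank): dept_id=3 -> matches Sales
  - employee 5 (Eli): dept_id=NULL, no match -> kept with NULL
  - employee 6 (George): dept_id=NULL, no match -> kept with NULL
  - employee 7 (Mia): dept_id=2 -> matches Engineering
All 7 rows appear; 2 have NULL department.

SQL:
SELECT a.name, b.name AS department
FROM employees a
LEFT JOIN departments b ON a.dept_id = b.id

Result:
name   | department 
-------+------------
Eve    | Sales      
Bob    | HR         
Julia  | HR         
Hank   | Sales      
Eli    | NULL       
George | NULL       
Mia    | Engineering


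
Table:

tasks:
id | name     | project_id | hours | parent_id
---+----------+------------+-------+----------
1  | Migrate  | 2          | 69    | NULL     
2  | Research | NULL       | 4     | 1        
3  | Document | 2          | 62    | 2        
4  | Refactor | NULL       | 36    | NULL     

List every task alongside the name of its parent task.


This is a self-join: tasks is joined to a second copy of itself, matching each row's parent_id to another row's id. Use LEFT JOIN so rows with parent_id=NULL are kept.
  - task 1 (Migrate): parent_id=NULL -> NULL
  - task 2 (Research): parent_id=1 -> Migrate
  - task 3 (Document): parent_id=2 -> Research
  - task 4 (Refactor): parent_id=NULL -> NULL

SQL:
SELECT a.name AS item, b.name AS parent
FROM tasks a
LEFT JOIN tasks b ON a.parent_id = b.id

Result:
item     | parent  
---------+---------
Migrate  | NULL    
Research | Migrate 
Document | Research
Refactor | NULL    


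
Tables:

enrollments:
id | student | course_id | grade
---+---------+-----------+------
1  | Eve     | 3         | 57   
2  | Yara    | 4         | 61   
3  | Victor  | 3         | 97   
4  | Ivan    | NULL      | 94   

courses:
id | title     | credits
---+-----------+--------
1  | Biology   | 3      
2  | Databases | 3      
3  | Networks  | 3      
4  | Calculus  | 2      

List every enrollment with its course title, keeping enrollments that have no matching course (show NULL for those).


LEFT JOIN keeps every row from enrollments (the left table); where course_id has no match in courses, the course columns become NULL. Walk through each enrollment:
  - enrollment 1 (Eve): course_id=3 -> matches Networks
  - enrollment 2 (Yara): course_id=4 -> matches Calculus
  - enrollment 3 (Victor): course_id=3 -> matches Networks
  - enrollment 4 (Ivan): course_id=NULL, no match -> kept with NULL
All 4 rows appear; 1 has NULL course.

SQL:
SELECT a.student, b.title AS course
FROM enrollments a
LEFT JOIN courses b ON a.course_id = b.id

Result:
student | course  
--------+---------
Eve     | Networks
Yara    | Calculus
Victor  | Networks
Ivan    | NULL    


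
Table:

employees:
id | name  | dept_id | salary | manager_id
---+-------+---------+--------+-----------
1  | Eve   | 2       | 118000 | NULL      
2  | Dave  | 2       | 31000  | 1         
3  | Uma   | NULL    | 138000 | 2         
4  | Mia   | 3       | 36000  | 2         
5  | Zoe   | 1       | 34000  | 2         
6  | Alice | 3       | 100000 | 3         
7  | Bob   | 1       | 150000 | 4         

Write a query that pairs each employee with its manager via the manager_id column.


This is a self-join: employees is joined to a second copy of itself, matching each row's manager_id to another row's id. Use LEFT JOIN so rows with manager_id=NULL are kept.
  - employee 1 (Eve): manager_id=NULL -> NULL
  - employee 2 (Dave): manager_id=1 -> Eve
  - employee 3 (Uma): manager_id=2 -> Dave
  - employee 4 (Mia): manager_id=2 -> Dave
  - employee 5 (Zoe): manager_id=2 -> Dave
  - employee 6 (Alice): manager_id=3 -> Uma
  - employee 7 (Bob): manager_id=4 -> Mia

SQL:
SELECT a.name AS item, b.name AS manager
FROM employees a
LEFT JOIN employees b ON a.manager_id = b.id

Result:
item  | manager
------+--------
Eve   | NULL   
Dave  | Eve    
Uma   | Dave   
Mia   | Dave   
Zoe   | Dave   
Alice | Uma    
Bob   | Mia    


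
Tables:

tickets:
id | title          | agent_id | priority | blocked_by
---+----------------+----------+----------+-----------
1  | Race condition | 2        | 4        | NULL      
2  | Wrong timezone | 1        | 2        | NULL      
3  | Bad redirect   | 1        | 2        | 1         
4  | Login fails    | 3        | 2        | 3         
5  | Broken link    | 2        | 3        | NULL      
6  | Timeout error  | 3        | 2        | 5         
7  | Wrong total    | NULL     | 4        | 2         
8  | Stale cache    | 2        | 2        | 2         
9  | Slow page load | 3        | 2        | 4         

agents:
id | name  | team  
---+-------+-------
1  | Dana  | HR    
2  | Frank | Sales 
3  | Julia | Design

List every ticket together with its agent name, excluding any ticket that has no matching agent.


INNER JOIN keeps only tickets rows whose agent_id matches an id in agents. Walk through each ticket:
  - ticket 1 (Race condition): agent_id=2 -> matches Frank
  - ticket 2 (Wrong timezone): agent_id=1 -> matches Dana
  - ticket 3 (Bad redirect): agent_id=1 -> matches Dana
  - ticket 4 (Login fails): agent_id=3 -> matches Julia
  - ticket 5 (Broken link): agent_id=2 -> matches Frank
  - ticket 6 (Timeout error): agent_id=3 -> matches Julia
  - ticket 7 (Wrong total): agent_id=NULL, no match -> dropped
  - ticket 8 (Stale cache): agent_id=2 -> matches Frank
  - ticket 9 (Slow page load): agent_id=3 -> matches Julia
So 1 of 9 rows is dropped.

SQL:
SELECT a.title, b.name AS agent
FROM tickets a
INNER JOIN agents b ON a.agent_id = b.id

Result:
title          | agent
---------------+------
Race condition | Frank
Wrong timezone | Dana 
Bad redirect   | Dana 
Login fails    | Julia
Broken link    | Frank
Timeout error  | Julia
Stale cache    | Frank
Slow page load | Julia


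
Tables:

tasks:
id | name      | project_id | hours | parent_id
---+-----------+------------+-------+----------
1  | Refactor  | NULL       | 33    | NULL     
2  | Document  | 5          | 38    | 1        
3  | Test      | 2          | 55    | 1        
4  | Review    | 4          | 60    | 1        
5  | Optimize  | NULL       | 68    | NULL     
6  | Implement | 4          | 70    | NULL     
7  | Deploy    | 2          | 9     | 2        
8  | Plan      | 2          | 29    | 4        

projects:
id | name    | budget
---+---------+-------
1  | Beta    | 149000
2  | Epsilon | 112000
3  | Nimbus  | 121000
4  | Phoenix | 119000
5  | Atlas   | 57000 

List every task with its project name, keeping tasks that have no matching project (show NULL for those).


LEFT JOIN keeps every row from tasks (the left table); where project_id has no match in projects, the project columns become NULL. Walk through each task:
  - task 1 (Refactor): project_id=NULL, no match -> kept with NULL
  - task 2 (Document): project_id=5 -> matches Atlas
  - task 3 (Test): project_id=2 -> matches Epsilon
  - task 4 (Review): project_id=4 -> matches Phoenix
  - task 5 (Optimize): project_id=NULL, no match -> kept with NULL
  - task 6 (Implement): project_id=4 -> matches Phoenix
  - task 7 (Deploy): project_id=2 -> matches Epsilon
  - task 8 (Plan): project_id=2 -> matches Epsilon
All 8 rows appear; 2 have NULL project.

SQL:
SELECT a.name, b.name AS project
FROM tasks a
LEFT JOIN projects b ON a.project_id = b.id

Result:
name      | project
----------+--------
Refactor  | NULL   
Document  | Atlas  
Test      | Epsilon
Review    | Phoenix
Optimize  | NULL   
Implement | Phoenix
Deploy    | Epsilon
Plan      | Epsilon


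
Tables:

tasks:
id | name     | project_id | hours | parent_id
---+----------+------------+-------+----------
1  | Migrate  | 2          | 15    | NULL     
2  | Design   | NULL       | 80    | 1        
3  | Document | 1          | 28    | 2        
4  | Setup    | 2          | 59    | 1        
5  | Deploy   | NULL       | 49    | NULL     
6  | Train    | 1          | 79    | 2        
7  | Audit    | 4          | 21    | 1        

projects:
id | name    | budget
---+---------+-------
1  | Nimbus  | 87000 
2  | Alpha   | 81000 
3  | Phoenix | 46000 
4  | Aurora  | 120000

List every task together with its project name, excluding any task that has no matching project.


INNER JOIN keeps only tasks rows whose project_id matches an id in projects. Walk through each task:
  - task 1 (Migrate): project_id=2 -> matches Alpha
  - task 2 (Design): project_id=NULL, no match -> dropped
  - task 3 (Document): project_id=1 -> matches Nimbus
  - task 4 (Setup): project_id=2 -> matches Alpha
  - task 5 (Deploy): project_id=NULL, no match -> dropped
  - task 6 (Train): project_id=1 -> matches Nimbus
  - task 7 (Audit): project_id=4 -> matches Aurora
So 2 of 7 rows are dropped.

SQL:
SELECT a.name, b.name AS project
FROM tasks a
INNER JOIN projects b ON a.project_id = b.id

Result:
name     | project
---------+--------
Migrate  | Alpha  
Document | Nimbus 
Setup    | Alpha  
Train    | Nimbus 
Audit    | Aurora 


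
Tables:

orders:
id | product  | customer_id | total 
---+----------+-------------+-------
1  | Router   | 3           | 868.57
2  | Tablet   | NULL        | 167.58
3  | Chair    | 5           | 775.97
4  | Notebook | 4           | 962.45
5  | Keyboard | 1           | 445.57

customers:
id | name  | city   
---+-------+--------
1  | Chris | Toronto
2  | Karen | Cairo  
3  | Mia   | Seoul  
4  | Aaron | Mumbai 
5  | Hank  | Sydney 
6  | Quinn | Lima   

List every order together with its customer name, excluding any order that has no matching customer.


INNER JOIN keeps only orders rows whose customer_id matches an id in customers. Walk through each order:
  - order 1 (Router): customer_id=3 -> matches Mia
  - order 2 (Tablet): customer_id=NULL, no match -> dropped
  - order 3 (Chair): customer_id=5 -> matches Hank
  - order 4 (Notebook): customer_id=4 -> matches Aaron
  - order 5 (Keyboard): customer_id=1 -> matches Chris
So 1 of 5 rows is dropped.

SQL:
SELECT a.product, b.name AS customer
FROM orders a
INNER JOIN customers b ON a.customer_id = b.id

Result:
product  | customer
---------+---------
Router   | Mia     
Chair    | Hank    
Notebook | Aaron   
Keyboard | Chris   


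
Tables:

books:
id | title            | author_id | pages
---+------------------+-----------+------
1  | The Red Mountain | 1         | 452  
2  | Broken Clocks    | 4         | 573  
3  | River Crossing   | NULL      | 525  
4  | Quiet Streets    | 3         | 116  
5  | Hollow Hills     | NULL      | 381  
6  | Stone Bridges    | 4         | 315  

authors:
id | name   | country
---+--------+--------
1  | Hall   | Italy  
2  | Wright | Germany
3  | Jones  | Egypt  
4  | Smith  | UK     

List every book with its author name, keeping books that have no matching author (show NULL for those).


LEFT JOIN keeps every row from books (the left table); where author_id has no match in authors, the author columns become NULL. Walk through each book:
  - book 1 (The Red Mountain): author_id=1 -> matches Hall
  - book 2 (Broken Clocks): author_id=4 -> matches Smith
  - book 3 (River Crossing): author_id=NULL, no match -> kept with NULL
  - book 4 (Quiet Streets): author_id=3 -> matches Jones
  - book 5 (Hollow Hills): author_id=NULL, no match -> kept with NULL
  - book 6 (Stone Bridges): author_id=4 -> matches Smith
All 6 rows appear; 2 have NULL author.

SQL:
SELECT a.title, b.name AS author
FROM books a
LEFT JOIN authors b ON a.author_id = b.id

Result:
title            | author
-----------------+-------
The Red Mountain | Hall  
Broken Clocks    | Smith 
River Crossing   | NULL  
Quiet Streets    | Jones 
Hollow Hills     | NULL  
Stone Bridges    | Smith 


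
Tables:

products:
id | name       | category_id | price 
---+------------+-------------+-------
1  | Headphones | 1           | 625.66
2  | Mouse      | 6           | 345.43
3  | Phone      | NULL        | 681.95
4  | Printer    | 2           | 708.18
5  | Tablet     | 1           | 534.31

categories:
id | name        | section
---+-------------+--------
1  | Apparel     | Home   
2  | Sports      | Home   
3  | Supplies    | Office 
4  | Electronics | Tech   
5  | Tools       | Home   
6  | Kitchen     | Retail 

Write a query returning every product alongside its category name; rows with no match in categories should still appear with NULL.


LEFT JOIN keeps every row from products (the left table); where category_id has no match in categories, the category columns become NULL. Walk through each product:
  - product 1 (Headphones): category_id=1 -> matches Apparel
  - product 2 (Mouse): category_id=6 -> matches Kitchen
  - product 3 (Phone): category_id=NULL, no match -> kept with NULL
  - product 4 (Printer): category_id=2 -> matches Sports
  - product 5 (Tablet): category_id=1 -> matches Apparel
All 5 rows appear; 1 has NULL category.

SQL:
SELECT a.name, b.name AS category
FROM products a
LEFT JOIN categories b ON a.category_id = b.id

Result:
name       | category
-----------+---------
Headphones | Apparel 
Mouse      | Kitchen 
Phone      | NULL    
Printer    | Sports  
Tablet     | Apparel 


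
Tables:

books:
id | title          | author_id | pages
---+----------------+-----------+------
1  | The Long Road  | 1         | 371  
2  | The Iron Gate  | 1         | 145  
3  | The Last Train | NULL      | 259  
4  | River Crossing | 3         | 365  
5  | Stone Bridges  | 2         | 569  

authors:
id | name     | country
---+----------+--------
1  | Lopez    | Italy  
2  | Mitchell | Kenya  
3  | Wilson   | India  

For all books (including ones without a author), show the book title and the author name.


LEFT JOIN keeps every row from books (the left table); where author_id has no match in authors, the author columns become NULL. Walk through each book:
  - book 1 (The Long Road): author_id=1 -> matches Lopez
  - book 2 (The Iron Gate): author_id=1 -> matches Lopez
  - book 3 (The Last Train): author_id=NULL, no match -> kept with NULL
  - book 4 (River Crossing): author_id=3 -> matches Wilson
  - book 5 (Stone Bridges): author_id=2 -> matches Mitchell
All 5 rows appear; 1 has NULL author.

SQL:
SELECT a.title, b.name AS author
FROM books a
LEFT JOIN authors b ON a.author_id = b.id

Result:
title          | author  
---------------+---------
The Long Road  | Lopez   
The Iron Gate  | Lopez   
The Last Train | NULL    
River Crossing | Wilson  
Stone Bridges  | Mitchell


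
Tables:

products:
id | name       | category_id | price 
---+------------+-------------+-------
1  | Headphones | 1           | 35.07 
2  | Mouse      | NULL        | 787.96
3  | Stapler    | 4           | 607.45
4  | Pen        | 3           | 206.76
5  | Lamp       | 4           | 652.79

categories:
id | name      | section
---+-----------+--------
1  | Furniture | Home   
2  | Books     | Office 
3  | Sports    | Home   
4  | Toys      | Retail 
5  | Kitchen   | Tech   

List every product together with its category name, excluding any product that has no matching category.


INNER JOIN keeps only products rows whose category_id matches an id in categories. Walk through each product:
  - product 1 (Headphones): category_id=1 -> matches Furniture
  - product 2 (Mouse): category_id=NULL, no match -> dropped
  - product 3 (Stapler): category_id=4 -> matches Toys
  - product 4 (Pen): category_id=3 -> matches Sports
  - product 5 (Lamp): category_id=4 -> matches Toys
So 1 of 5 rows is dropped.

SQL:
SELECT a.name, b.name AS category
FROM products a
INNER JOIN categories b ON a.category_id = b.id

Result:
name       | category 
-----------+----------
Headphones | Furniture
Stapler    | Toys     
Pen        | Sports   
Lamp       | Toys     


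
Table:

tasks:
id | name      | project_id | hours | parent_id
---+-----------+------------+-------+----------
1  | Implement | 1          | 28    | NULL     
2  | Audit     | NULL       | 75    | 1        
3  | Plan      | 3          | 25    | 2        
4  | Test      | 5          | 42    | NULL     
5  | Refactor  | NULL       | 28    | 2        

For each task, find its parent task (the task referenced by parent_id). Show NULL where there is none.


This is a self-join: tasks is joined to a second copy of itself, matching each row's parent_id to another row's id. Use LEFT JOIN so rows with parent_id=NULL are kept.
  - task 1 (Implement): parent_id=NULL -> NULL
  - task 2 (Audit): parent_id=1 -> Implement
  - task 3 (Plan): parent_id=2 -> Audit
  - task 4 (Test): parent_id=NULL -> NULL
  - task 5 (Refactor): parent_id=2 -> Audit

SQL:
SELECT a.name AS item, b.name AS parent
FROM tasks a
LEFT JOIN tasks b ON a.parent_id = b.id

Result:
item      | parent   
----------+----------
Implement | NULL     
Audit     | Implement
Plan      | Audit    
Test      | NULL     
Refactor  | Audit    
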